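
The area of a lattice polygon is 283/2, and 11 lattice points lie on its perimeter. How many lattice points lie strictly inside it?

Pick's theorem A = I + B/2 − 1 rearranges to I = A − B/2 + 1 = 283/2 − 11/2 + 1 = 137.

137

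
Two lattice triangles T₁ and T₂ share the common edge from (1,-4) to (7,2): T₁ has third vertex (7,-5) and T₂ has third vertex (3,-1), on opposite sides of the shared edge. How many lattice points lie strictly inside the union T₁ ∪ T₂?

The union is the simple quadrilateral with vertices (1,-4), (7,-5), (7,2), (3,-1) in order.
Using the shoelace formula, 2A = |(1·(-5) − 7·(-4)) + (7·2 − 7·(-5)) + (7·(-1) − 3·2) + (3·(-4) − 1·(-1))| = 48, so the area is 24.
The number of boundary lattice points is Σ gcd(|Δx|,|Δy|) = gcd(6,1) + gcd(0,7) + gcd(4,3) + gcd(2,3) = 1+7+1+1 = 10.
By Pick's theorem I = A − B/2 + 1 = 24 − 10/2 + 1 = 20.

20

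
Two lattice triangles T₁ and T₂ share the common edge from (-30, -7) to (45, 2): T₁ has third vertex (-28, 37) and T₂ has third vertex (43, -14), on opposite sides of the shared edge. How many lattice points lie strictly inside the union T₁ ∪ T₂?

2230

The union is the simple quadrilateral with vertices (-30, -7), (-28, 37), (45, 2), (43, -14) in order.
By the shoelace formula, twice the signed area is |((-30)·37 − (-28)·(-7)) + ((-28)·2 − 45·37) + (45·(-14) − 43·2) + (43·(-7) − (-30)·(-14))| = 4464, so the area is 2232.
The number of boundary lattice points is Σ gcd(|Δx|,|Δy|) = gcd(2,44) + gcd(73,35) + gcd(2,16) + gcd(73,7) = 2+1+2+1 = 6.
By Pick's theorem I = A − B/2 + 1 = 2232 − 6/2 + 1 = 2230.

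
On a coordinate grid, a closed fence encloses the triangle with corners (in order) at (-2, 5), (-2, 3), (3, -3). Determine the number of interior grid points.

4

The shoelace formula gives twice the area as |[(-2)·3 − (-2)·5] + [(-2)·(-3) − 3·3] + [3·5 − (-2)·(-3)]| = 10, so the area is 5.
Summing gcd(|Δx|,|Δy|) over the edges gives the boundary count: gcd(0,2) + gcd(5,6) + gcd(5,8) = 2+1+1 = 4.
Pick's theorem gives I = A − B/2 + 1 = 5 − 4/2 + 1 = 4.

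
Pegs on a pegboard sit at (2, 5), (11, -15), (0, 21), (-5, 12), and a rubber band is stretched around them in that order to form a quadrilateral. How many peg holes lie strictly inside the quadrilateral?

By the shoelace formula, twice the signed area is |[2·(-15) − 11·5] + [11·21 − 0·(-15)] + [0·12 − (-5)·21] + [(-5)·5 − 2·12]| = 202, so the area is 101.
Along each edge there are gcd(|Δx|,|Δy|)+1 lattice points, so counting each shared vertex once the boundary has gcd(9,20) + gcd(11,36) + gcd(5,9) + gcd(7,7) = 1+1+1+7 = 10.
By Pick's theorem A = I + B/2 − 1, so I = 101 − 10/2 + 1 = 97.

97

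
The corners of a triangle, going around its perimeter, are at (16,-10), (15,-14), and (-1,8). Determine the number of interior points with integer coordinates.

The shoelace formula gives twice the area as |[16·(-14) − 15·(-10)] + [15·8 − (-1)·(-14)] + [(-1)·(-10) − 16·8]| = 86, so the area is 43.
Along each edge there are gcd(|Δx|,|Δy|)+1 lattice points, so counting each shared vertex once the boundary has gcd(1,4) + gcd(16,22) + gcd(17,18) = 1+2+1 = 4.
By Pick's theorem A = I + B/2 − 1, so I = 43 − 4/2 + 1 = 42.

42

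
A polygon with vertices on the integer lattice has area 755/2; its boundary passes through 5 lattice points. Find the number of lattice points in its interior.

From Pick's theorem, I = A − B/2 + 1 = 755/2 − 5/2 + 1 = 376.

376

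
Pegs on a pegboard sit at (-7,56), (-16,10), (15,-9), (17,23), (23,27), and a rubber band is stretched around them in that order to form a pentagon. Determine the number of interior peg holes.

By the shoelace formula, twice the signed area is |((-7)·10 − (-16)·56) + ((-16)·(-9) − 15·10) + (15·23 − 17·(-9)) + (17·27 − 23·23) + (23·56 − (-7)·27)| = 2725, so the area is 1362.5.
The number of boundary lattice points is Σ gcd(|Δx|,|Δy|) = gcd(9,46) + gcd(31,19) + gcd(2,32) + gcd(6,4) + gcd(30,29) = 1+1+2+2+1 = 7.
Pick's theorem gives I = A − B/2 + 1 = 1362.5 − 7/2 + 1 = 1360.

1360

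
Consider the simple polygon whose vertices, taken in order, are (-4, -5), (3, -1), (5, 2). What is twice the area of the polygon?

The shoelace formula gives twice the area as |[(-4)·(-1) − 3·(-5)] + [3·2 − 5·(-1)] + [5·(-5) − (-4)·2]| = 13, so the area is 6.5.

13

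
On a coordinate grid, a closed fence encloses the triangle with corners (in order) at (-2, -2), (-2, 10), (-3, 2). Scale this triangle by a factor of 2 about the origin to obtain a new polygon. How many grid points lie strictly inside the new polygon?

The shoelace formula gives twice the area as |[(-2)·10 − (-2)·(-2)] + [(-2)·2 − (-3)·10] + [(-3)·(-2) − (-2)·2]| = 12, so the area is 6.
Along each edge there are gcd(|Δx|,|Δy|)+1 lattice points, so counting each shared vertex once the boundary has gcd(0,12) + gcd(1,8) + gcd(1,4) = 12+1+1 = 14.
Scaling by 2 multiplies the area by 2² = 4 (so the new area is 24) and multiplies the boundary lattice-point count by 2, giving 28.
By Pick's theorem, the interior count of the dilated polygon is 24 − 28/2 + 1 = 11.

11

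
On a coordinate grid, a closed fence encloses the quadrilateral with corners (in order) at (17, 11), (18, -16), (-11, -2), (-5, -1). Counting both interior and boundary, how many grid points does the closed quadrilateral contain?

By the shoelace formula, twice the signed area is |[17·(-16) − 18·11] + [18·(-2) − (-11)·(-16)] + [(-11)·(-1) − (-5)·(-2)] + [(-5)·11 − 17·(-1)]| = 719, so the area is 719/2.
Summing gcd(|Δx|,|Δy|) over the edges gives the boundary count: gcd(1,27) + gcd(29,14) + gcd(6,1) + gcd(22,12) = 1+1+1+2 = 5.
Pick's theorem gives I = A − B/2 + 1 = 719/2 − 5/2 + 1 = 358, so the closed region contains I + B = 358 + 5 = 363 lattice points.

363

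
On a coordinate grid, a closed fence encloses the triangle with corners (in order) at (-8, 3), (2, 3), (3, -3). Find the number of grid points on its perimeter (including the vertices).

12

Summing gcd(|Δx|,|Δy|) over the edges gives the boundary count: gcd(10,0) + gcd(1,6) + gcd(11,6) = 10+1+1 = 12.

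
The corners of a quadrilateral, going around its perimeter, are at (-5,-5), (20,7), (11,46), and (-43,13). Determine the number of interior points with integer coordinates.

Using the shoelace formula, 2A = |[(-5)·7 − 20·(-5)] + [20·46 − 11·7] + [11·13 − (-43)·46] + [(-43)·(-5) − (-5)·13]| = 3309, so the area is 1654.5.
Summing gcd(|Δx|,|Δy|) over the edges gives the boundary count: gcd(25,12) + gcd(9,39) + gcd(54,33) + gcd(38,18) = 1+3+3+2 = 9.
Pick's theorem gives I = A − B/2 + 1 = 1654.5 − 9/2 + 1 = 1651.

1651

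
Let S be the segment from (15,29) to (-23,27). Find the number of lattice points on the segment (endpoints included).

3

The number of lattice points on a segment between lattice points is gcd(|Δx|,|Δy|) + 1 = gcd(38,2) + 1 = 2 + 1 = 3.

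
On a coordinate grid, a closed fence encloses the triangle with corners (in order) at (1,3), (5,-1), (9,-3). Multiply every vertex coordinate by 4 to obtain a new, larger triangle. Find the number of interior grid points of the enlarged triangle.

49

By the shoelace formula, twice the signed area is |[1·(-1) − 5·3] + [5·(-3) − 9·(-1)] + [9·3 − 1·(-3)]| = 8, so the area is 4.
The number of boundary lattice points is Σ gcd(|Δx|,|Δy|) = gcd(4,4) + gcd(4,2) + gcd(8,6) = 4+2+2 = 8.
Scaling by 4 multiplies the area by 4² = 16 (so the new area is 64) and multiplies the boundary lattice-point count by 4, giving 32.
By Pick's theorem, the interior count of the dilated polygon is 64 − 32/2 + 1 = 49.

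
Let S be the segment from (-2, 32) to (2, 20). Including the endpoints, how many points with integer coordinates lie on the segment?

The number of lattice points on a segment between lattice points is gcd(|Δx|,|Δy|) + 1 = gcd(4,12) + 1 = 4 + 1 = 5.

5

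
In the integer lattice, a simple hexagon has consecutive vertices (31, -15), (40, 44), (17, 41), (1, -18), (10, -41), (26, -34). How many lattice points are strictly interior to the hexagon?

Using the shoelace formula, 2A = |[31·44 − 40·(-15)] + [40·41 − 17·44] + [17·(-18) − 1·41] + [1·(-41) − 10·(-18)] + [10·(-34) − 26·(-41)] + [26·(-15) − 31·(-34)]| = 4038, so the area is 2019.
Along each edge there are gcd(|Δx|,|Δy|)+1 lattice points, so counting each shared vertex once the boundary has gcd(9,59) + gcd(23,3) + gcd(16,59) + gcd(9,23) + gcd(16,7) + gcd(5,19) = 1+1+1+1+1+1 = 6.
By Pick's theorem A = I + B/2 − 1, so I = 2019 − 6/2 + 1 = 2017.

2017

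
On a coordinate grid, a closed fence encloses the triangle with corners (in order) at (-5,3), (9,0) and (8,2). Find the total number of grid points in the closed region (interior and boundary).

By the shoelace formula, twice the signed area is |[(-5)·0 − 9·3] + [9·2 − 8·0] + [8·3 − (-5)·2]| = 25, so the area is 25/2.
Summing gcd(|Δx|,|Δy|) over the edges gives the boundary count: gcd(14,3) + gcd(1,2) + gcd(13,1) = 1+1+1 = 3.
Pick's theorem gives I = A − B/2 + 1 = 25/2 − 3/2 + 1 = 12, so the closed region contains I + B = 12 + 3 = 15 lattice points.

15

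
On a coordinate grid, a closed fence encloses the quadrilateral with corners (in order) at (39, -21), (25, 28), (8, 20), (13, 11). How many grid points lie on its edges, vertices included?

11

Along each edge there are gcd(|Δx|,|Δy|)+1 lattice points, so counting each shared vertex once the boundary has gcd(14,49) + gcd(17,8) + gcd(5,9) + gcd(26,32) = 7+1+1+2 = 11.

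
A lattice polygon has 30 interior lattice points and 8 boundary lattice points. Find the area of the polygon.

33

Pick's theorem states A = I + B/2 − 1, so A = 30 + 8/2 − 1 = 33.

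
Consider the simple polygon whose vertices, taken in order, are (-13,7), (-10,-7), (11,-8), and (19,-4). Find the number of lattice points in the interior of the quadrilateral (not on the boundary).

The shoelace formula gives twice the area as |[(-13)·(-7) − (-10)·7] + [(-10)·(-8) − 11·(-7)] + [11·(-4) − 19·(-8)] + [19·7 − (-13)·(-4)]| = 507, so the area is 253.5.
The number of boundary lattice points is Σ gcd(|Δx|,|Δy|) = gcd(3,14) + gcd(21,1) + gcd(8,4) + gcd(32,11) = 1+1+4+1 = 7.
By Pick's theorem A = I + B/2 − 1, so I = 253.5 − 7/2 + 1 = 251.

251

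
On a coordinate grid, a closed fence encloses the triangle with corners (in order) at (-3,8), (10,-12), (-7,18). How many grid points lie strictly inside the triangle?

Using the shoelace formula, 2A = |[(-3)·(-12) − 10·8] + [10·18 − (-7)·(-12)] + [(-7)·8 − (-3)·18]| = 50, so the area is 25.
Summing gcd(|Δx|,|Δy|) over the edges gives the boundary count: gcd(13,20) + gcd(17,30) + gcd(4,10) = 1+1+2 = 4.
Pick's theorem gives I = A − B/2 + 1 = 25 − 4/2 + 1 = 24.

24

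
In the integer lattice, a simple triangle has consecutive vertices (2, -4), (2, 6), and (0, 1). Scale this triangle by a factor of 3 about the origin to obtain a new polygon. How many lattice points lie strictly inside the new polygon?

By the shoelace formula, twice the signed area is |(2·6 − 2·(-4)) + (2·1 − 0·6) + (0·(-4) − 2·1)| = 20, so the area is 10.
The number of boundary lattice points is Σ gcd(|Δx|,|Δy|) = gcd(0,10) + gcd(2,5) + gcd(2,5) = 10+1+1 = 12.
Scaling by 3 multiplies the area by 3² = 9 (so the new area is 90) and multiplies the boundary lattice-point count by 3, giving 36.
By Pick's theorem, the interior count of the dilated polygon is 90 − 36/2 + 1 = 73.

73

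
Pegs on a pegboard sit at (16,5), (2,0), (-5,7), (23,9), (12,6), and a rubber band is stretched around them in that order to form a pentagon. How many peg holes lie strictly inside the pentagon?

By the shoelace formula, twice the signed area is |[16·0 − 2·5] + [2·7 − (-5)·0] + [(-5)·9 − 23·7] + [23·6 − 12·9] + [12·5 − 16·6]| = 208, so the area is 104.
Summing gcd(|Δx|,|Δy|) over the edges gives the boundary count: gcd(14,5) + gcd(7,7) + gcd(28,2) + gcd(11,3) + gcd(4,1) = 1+7+2+1+1 = 12.
Pick's theorem gives I = A − B/2 + 1 = 104 − 12/2 + 1 = 99.

99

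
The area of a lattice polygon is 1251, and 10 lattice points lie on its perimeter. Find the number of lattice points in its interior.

1247

From Pick's theorem, I = A − B/2 + 1 = 1251 − 10/2 + 1 = 1247.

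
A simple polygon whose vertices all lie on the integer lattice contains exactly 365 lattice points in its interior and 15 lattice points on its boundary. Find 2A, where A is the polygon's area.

743

Pick's theorem states A = I + B/2 − 1, so A = 365 + 15/2 − 1 = 743/2.
Hence 2A = 743.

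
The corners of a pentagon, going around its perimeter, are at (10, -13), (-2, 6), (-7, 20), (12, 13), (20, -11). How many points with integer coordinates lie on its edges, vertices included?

13

Summing gcd(|Δx|,|Δy|) over the edges gives the boundary count: gcd(12,19) + gcd(5,14) + gcd(19,7) + gcd(8,24) + gcd(10,2) = 1+1+1+8+2 = 13.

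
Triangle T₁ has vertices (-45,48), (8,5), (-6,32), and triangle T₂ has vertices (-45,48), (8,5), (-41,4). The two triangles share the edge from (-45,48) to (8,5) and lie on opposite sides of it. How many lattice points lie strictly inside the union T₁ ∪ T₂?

The union is the simple quadrilateral with vertices (-45,48), (-6,32), (8,5), (-41,4) in order.
The shoelace formula gives twice the area as |((-45)·32 − (-6)·48) + ((-6)·5 − 8·32) + (8·4 − (-41)·5) + ((-41)·48 − (-45)·4)| = 2989, so the area is 1494.5.
The number of boundary lattice points is Σ gcd(|Δx|,|Δy|) = gcd(39,16) + gcd(14,27) + gcd(49,1) + gcd(4,44) = 1+1+1+4 = 7.
By Pick's theorem I = A − B/2 + 1 = 1494.5 − 7/2 + 1 = 1492.

1492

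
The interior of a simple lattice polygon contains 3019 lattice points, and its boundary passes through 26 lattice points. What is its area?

By Pick's theorem, A = I + B/2 − 1 = 3019 + 26/2 − 1 = 3031.

3031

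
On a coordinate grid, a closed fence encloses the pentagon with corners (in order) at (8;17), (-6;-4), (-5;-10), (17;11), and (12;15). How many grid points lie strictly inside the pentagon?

211

Using the shoelace formula, 2A = |[8·(-4) − (-6)·17] + [(-6)·(-10) − (-5)·(-4)] + [(-5)·11 − 17·(-10)] + [17·15 − 12·11] + [12·17 − 8·15]| = 432, so the area is 216.
Along each edge there are gcd(|Δx|,|Δy|)+1 lattice points, so counting each shared vertex once the boundary has gcd(14,21) + gcd(1,6) + gcd(22,21) + gcd(5,4) + gcd(4,2) = 7+1+1+1+2 = 12.
Pick's theorem gives I = A − B/2 + 1 = 216 − 12/2 + 1 = 211.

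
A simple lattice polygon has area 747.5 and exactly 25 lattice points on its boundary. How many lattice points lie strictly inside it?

736

From Pick's theorem, I = A − B/2 + 1 = 747.5 − 25/2 + 1 = 736.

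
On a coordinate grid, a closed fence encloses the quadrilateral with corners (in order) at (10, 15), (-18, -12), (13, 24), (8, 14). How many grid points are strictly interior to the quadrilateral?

75

By the shoelace formula, twice the signed area is |[10·(-12) − (-18)·15] + [(-18)·24 − 13·(-12)] + [13·14 − 8·24] + [8·15 − 10·14]| = 156, so the area is 78.
Along each edge there are gcd(|Δx|,|Δy|)+1 lattice points, so counting each shared vertex once the boundary has gcd(28,27) + gcd(31,36) + gcd(5,10) + gcd(2,1) = 1+1+5+1 = 8.
By Pick's theorem A = I + B/2 − 1, so I = 78 − 8/2 + 1 = 75.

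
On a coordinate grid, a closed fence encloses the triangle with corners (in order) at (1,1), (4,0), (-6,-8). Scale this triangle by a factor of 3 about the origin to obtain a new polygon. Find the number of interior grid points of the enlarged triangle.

Using the shoelace formula, 2A = |[1·0 − 4·1] + [4·(-8) − (-6)·0] + [(-6)·1 − 1·(-8)]| = 34, so the area is 17.
Summing gcd(|Δx|,|Δy|) over the edges gives the boundary count: gcd(3,1) + gcd(10,8) + gcd(7,9) = 1+2+1 = 4.
Scaling by 3 multiplies the area by 3² = 9 (so the new area is 153) and multiplies the boundary lattice-point count by 3, giving 12.
By Pick's theorem, the interior count of the dilated polygon is 153 − 12/2 + 1 = 148.

148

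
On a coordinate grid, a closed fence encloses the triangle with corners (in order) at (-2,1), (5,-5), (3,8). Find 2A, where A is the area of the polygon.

Using the shoelace formula, 2A = |((-2)·(-5) − 5·1) + (5·8 − 3·(-5)) + (3·1 − (-2)·8)| = 79, so the area is 79/2.

79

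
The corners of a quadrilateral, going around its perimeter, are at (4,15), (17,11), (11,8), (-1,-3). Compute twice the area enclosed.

The shoelace formula gives twice the area as |[4·11 − 17·15] + [17·8 − 11·11] + [11·(-3) − (-1)·8] + [(-1)·15 − 4·(-3)]| = 224, so the area is 112.

224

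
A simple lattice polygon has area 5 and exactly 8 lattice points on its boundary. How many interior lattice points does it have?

From Pick's theorem, I = A − B/2 + 1 = 5 − 8/2 + 1 = 2.

2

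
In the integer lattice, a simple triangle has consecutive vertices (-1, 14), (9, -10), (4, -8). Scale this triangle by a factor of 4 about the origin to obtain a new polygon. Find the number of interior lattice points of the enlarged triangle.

793

By the shoelace formula, twice the signed area is |((-1)·(-10) − 9·14) + (9·(-8) − 4·(-10)) + (4·14 − (-1)·(-8))| = 100, so the area is 50.
Summing gcd(|Δx|,|Δy|) over the edges gives the boundary count: gcd(10,24) + gcd(5,2) + gcd(5,22) = 2+1+1 = 4.
Scaling by 4 multiplies the area by 4² = 16 (so the new area is 800) and multiplies the boundary lattice-point count by 4, giving 16.
By Pick's theorem, the interior count of the dilated polygon is 800 − 16/2 + 1 = 793.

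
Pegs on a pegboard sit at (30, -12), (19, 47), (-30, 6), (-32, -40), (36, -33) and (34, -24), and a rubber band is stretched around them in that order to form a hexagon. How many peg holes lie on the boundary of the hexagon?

10

Summing gcd(|Δx|,|Δy|) over the edges gives the boundary count: gcd(11,59) + gcd(49,41) + gcd(2,46) + gcd(68,7) + gcd(2,9) + gcd(4,12) = 1+1+2+1+1+4 = 10.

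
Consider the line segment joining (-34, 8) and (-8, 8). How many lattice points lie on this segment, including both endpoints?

27

The number of lattice points on a segment between lattice points is gcd(|Δx|,|Δy|) + 1 = gcd(26,0) + 1 = 26 + 1 = 27.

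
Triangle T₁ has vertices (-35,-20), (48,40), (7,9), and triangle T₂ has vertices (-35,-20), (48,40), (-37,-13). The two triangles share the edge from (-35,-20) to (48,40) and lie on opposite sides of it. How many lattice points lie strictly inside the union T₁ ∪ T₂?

406

The union is the simple quadrilateral with vertices (-35,-20), (7,9), (48,40), (-37,-13) in order.
The shoelace formula gives twice the area as |[(-35)·9 − 7·(-20)] + [7·40 − 48·9] + [48·(-13) − (-37)·40] + [(-37)·(-20) − (-35)·(-13)]| = 814, so the area is 407.
Along each edge there are gcd(|Δx|,|Δy|)+1 lattice points, so counting each shared vertex once the boundary has gcd(42,29) + gcd(41,31) + gcd(85,53) + gcd(2,7) = 1+1+1+1 = 4.
By Pick's theorem I = A − B/2 + 1 = 407 − 4/2 + 1 = 406.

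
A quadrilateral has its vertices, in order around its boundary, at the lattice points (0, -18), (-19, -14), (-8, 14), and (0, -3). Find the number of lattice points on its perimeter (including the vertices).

18

The number of boundary lattice points is Σ gcd(|Δx|,|Δy|) = gcd(19,4) + gcd(11,28) + gcd(8,17) + gcd(0,15) = 1+1+1+15 = 18.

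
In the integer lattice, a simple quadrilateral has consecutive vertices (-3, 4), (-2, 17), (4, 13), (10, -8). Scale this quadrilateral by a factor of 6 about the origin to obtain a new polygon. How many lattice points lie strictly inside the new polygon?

5074

Using the shoelace formula, 2A = |[(-3)·17 − (-2)·4] + [(-2)·13 − 4·17] + [4·(-8) − 10·13] + [10·4 − (-3)·(-8)]| = 283, so the area is 141.5.
Along each edge there are gcd(|Δx|,|Δy|)+1 lattice points, so counting each shared vertex once the boundary has gcd(1,13) + gcd(6,4) + gcd(6,21) + gcd(13,12) = 1+2+3+1 = 7.
Scaling by 6 multiplies the area by 6² = 36 (so the new area is 5094) and multiplies the boundary lattice-point count by 6, giving 42.
By Pick's theorem, the interior count of the dilated polygon is 5094 − 42/2 + 1 = 5074.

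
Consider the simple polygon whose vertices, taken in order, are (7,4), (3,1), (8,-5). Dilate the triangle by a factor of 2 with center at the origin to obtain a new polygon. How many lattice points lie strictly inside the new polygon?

The shoelace formula gives twice the area as |(7·1 − 3·4) + (3·(-5) − 8·1) + (8·4 − 7·(-5))| = 39, so the area is 39/2.
Summing gcd(|Δx|,|Δy|) over the edges gives the boundary count: gcd(4,3) + gcd(5,6) + gcd(1,9) = 1+1+1 = 3.
Scaling by 2 multiplies the area by 2² = 4 (so the new area is 78) and multiplies the boundary lattice-point count by 2, giving 6.
By Pick's theorem, the interior count of the dilated polygon is 78 − 6/2 + 1 = 76.

76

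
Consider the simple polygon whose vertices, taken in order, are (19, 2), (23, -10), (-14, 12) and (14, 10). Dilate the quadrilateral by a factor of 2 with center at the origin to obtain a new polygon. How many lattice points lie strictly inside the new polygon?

1133

The shoelace formula gives twice the area as |(19·(-10) − 23·2) + (23·12 − (-14)·(-10)) + ((-14)·10 − 14·12) + (14·2 − 19·10)| = 570, so the area is 285.
The number of boundary lattice points is Σ gcd(|Δx|,|Δy|) = gcd(4,12) + gcd(37,22) + gcd(28,2) + gcd(5,8) = 4+1+2+1 = 8.
Scaling by 2 multiplies the area by 2² = 4 (so the new area is 1140) and multiplies the boundary lattice-point count by 2, giving 16.
By Pick's theorem, the interior count of the dilated polygon is 1140 − 16/2 + 1 = 1133.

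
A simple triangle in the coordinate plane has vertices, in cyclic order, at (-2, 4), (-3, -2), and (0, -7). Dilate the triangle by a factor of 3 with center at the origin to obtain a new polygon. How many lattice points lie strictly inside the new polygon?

Using the shoelace formula, 2A = |((-2)·(-2) − (-3)·4) + ((-3)·(-7) − 0·(-2)) + (0·4 − (-2)·(-7))| = 23, so the area is 23/2.
Summing gcd(|Δx|,|Δy|) over the edges gives the boundary count: gcd(1,6) + gcd(3,5) + gcd(2,11) = 1+1+1 = 3.
Scaling by 3 multiplies the area by 3² = 9 (so the new area is 103.5) and multiplies the boundary lattice-point count by 3, giving 9.
By Pick's theorem, the interior count of the dilated polygon is 103.5 − 9/2 + 1 = 100.

100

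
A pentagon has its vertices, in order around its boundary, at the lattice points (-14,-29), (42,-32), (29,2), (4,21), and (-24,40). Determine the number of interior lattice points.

By the shoelace formula, twice the signed area is |((-14)·(-32) − 42·(-29)) + (42·2 − 29·(-32)) + (29·21 − 4·2) + (4·40 − (-24)·21) + ((-24)·(-29) − (-14)·40)| = 5199, so the area is 2599.5.
Along each edge there are gcd(|Δx|,|Δy|)+1 lattice points, so counting each shared vertex once the boundary has gcd(56,3) + gcd(13,34) + gcd(25,19) + gcd(28,19) + gcd(10,69) = 1+1+1+1+1 = 5.
By Pick's theorem A = I + B/2 − 1, so I = 2599.5 − 5/2 + 1 = 2598.

2598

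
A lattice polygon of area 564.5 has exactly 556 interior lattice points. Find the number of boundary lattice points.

19

Pick's theorem gives A = I + B/2 − 1, so B = 2(A − I + 1) = 2(564.5 − 556 + 1) = 19.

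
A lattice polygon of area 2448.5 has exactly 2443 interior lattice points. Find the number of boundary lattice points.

Pick's theorem gives A = I + B/2 − 1, so B = 2(A − I + 1) = 2(2448.5 − 2443 + 1) = 13.

13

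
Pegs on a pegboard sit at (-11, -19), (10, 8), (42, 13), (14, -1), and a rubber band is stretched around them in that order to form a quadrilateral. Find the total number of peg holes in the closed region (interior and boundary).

Using the shoelace formula, 2A = |((-11)·8 − 10·(-19)) + (10·13 − 42·8) + (42·(-1) − 14·13) + (14·(-19) − (-11)·(-1))| = 605, so the area is 605/2.
Summing gcd(|Δx|,|Δy|) over the edges gives the boundary count: gcd(21,27) + gcd(32,5) + gcd(28,14) + gcd(25,18) = 3+1+14+1 = 19.
Pick's theorem gives I = A − B/2 + 1 = 605/2 − 19/2 + 1 = 294, so the closed region contains I + B = 294 + 19 = 313 lattice points.

313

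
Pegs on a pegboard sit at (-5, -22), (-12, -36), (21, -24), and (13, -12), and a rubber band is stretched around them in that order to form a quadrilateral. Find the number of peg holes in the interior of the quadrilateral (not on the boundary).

330

Using the shoelace formula, 2A = |[(-5)·(-36) − (-12)·(-22)] + [(-12)·(-24) − 21·(-36)] + [21·(-12) − 13·(-24)] + [13·(-22) − (-5)·(-12)]| = 674, so the area is 337.
The number of boundary lattice points is Σ gcd(|Δx|,|Δy|) = gcd(7,14) + gcd(33,12) + gcd(8,12) + gcd(18,10) = 7+3+4+2 = 16.
By Pick's theorem A = I + B/2 − 1, so I = 337 − 16/2 + 1 = 330.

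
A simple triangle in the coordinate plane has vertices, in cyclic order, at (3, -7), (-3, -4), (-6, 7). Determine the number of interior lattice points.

27

The shoelace formula gives twice the area as |[3·(-4) − (-3)·(-7)] + [(-3)·7 − (-6)·(-4)] + [(-6)·(-7) − 3·7]| = 57, so the area is 28.5.
Along each edge there are gcd(|Δx|,|Δy|)+1 lattice points, so counting each shared vertex once the boundary has gcd(6,3) + gcd(3,11) + gcd(9,14) = 3+1+1 = 5.
By Pick's theorem A = I + B/2 − 1, so I = 28.5 − 5/2 + 1 = 27.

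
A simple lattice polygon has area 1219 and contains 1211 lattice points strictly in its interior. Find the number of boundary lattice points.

Pick's theorem gives A = I + B/2 − 1, so B = 2(A − I + 1) = 2(1219 − 1211 + 1) = 18.

18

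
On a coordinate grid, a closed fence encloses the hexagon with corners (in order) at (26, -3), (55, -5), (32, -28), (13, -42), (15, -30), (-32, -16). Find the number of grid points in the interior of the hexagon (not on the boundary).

The shoelace formula gives twice the area as |[26·(-5) − 55·(-3)] + [55·(-28) − 32·(-5)] + [32·(-42) − 13·(-28)] + [13·(-30) − 15·(-42)] + [15·(-16) − (-32)·(-30)] + [(-32)·(-3) − 26·(-16)]| = 2773, so the area is 2773/2.
Summing gcd(|Δx|,|Δy|) over the edges gives the boundary count: gcd(29,2) + gcd(23,23) + gcd(19,14) + gcd(2,12) + gcd(47,14) + gcd(58,13) = 1+23+1+2+1+1 = 29.
Pick's theorem gives I = A − B/2 + 1 = 2773/2 − 29/2 + 1 = 1373.

1373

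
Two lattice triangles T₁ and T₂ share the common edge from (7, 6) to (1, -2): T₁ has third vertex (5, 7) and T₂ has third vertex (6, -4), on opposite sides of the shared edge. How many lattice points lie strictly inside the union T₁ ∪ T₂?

The union is the simple quadrilateral with vertices (7, 6), (5, 7), (1, -2), (6, -4) in order.
The shoelace formula gives twice the area as |[7·7 − 5·6] + [5·(-2) − 1·7] + [1·(-4) − 6·(-2)] + [6·6 − 7·(-4)]| = 74, so the area is 37.
Along each edge there are gcd(|Δx|,|Δy|)+1 lattice points, so counting each shared vertex once the boundary has gcd(2,1) + gcd(4,9) + gcd(5,2) + gcd(1,10) = 1+1+1+1 = 4.
By Pick's theorem I = A − B/2 + 1 = 37 − 4/2 + 1 = 36.

36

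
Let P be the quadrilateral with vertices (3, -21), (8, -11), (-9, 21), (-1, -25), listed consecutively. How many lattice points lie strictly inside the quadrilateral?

268

Using the shoelace formula, 2A = |(3·(-11) − 8·(-21)) + (8·21 − (-9)·(-11)) + ((-9)·(-25) − (-1)·21) + ((-1)·(-21) − 3·(-25))| = 546, so the area is 273.
Summing gcd(|Δx|,|Δy|) over the edges gives the boundary count: gcd(5,10) + gcd(17,32) + gcd(8,46) + gcd(4,4) = 5+1+2+4 = 12.
Pick's theorem gives I = A − B/2 + 1 = 273 − 12/2 + 1 = 268.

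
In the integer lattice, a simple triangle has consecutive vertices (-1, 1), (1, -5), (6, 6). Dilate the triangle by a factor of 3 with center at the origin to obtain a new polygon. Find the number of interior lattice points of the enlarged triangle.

The shoelace formula gives twice the area as |[(-1)·(-5) − 1·1] + [1·6 − 6·(-5)] + [6·1 − (-1)·6]| = 52, so the area is 26.
The number of boundary lattice points is Σ gcd(|Δx|,|Δy|) = gcd(2,6) + gcd(5,11) + gcd(7,5) = 2+1+1 = 4.
Scaling by 3 multiplies the area by 3² = 9 (so the new area is 234) and multiplies the boundary lattice-point count by 3, giving 12.
By Pick's theorem, the interior count of the dilated polygon is 234 − 12/2 + 1 = 229.

229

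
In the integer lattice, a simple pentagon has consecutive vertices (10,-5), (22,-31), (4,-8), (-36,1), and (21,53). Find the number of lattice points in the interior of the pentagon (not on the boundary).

Using the shoelace formula, 2A = |[10·(-31) − 22·(-5)] + [22·(-8) − 4·(-31)] + [4·1 − (-36)·(-8)] + [(-36)·53 − 21·1] + [21·(-5) − 10·53]| = 3100, so the area is 1550.
Along each edge there are gcd(|Δx|,|Δy|)+1 lattice points, so counting each shared vertex once the boundary has gcd(12,26) + gcd(18,23) + gcd(40,9) + gcd(57,52) + gcd(11,58) = 2+1+1+1+1 = 6.
By Pick's theorem A = I + B/2 − 1, so I = 1550 − 6/2 + 1 = 1548.

1548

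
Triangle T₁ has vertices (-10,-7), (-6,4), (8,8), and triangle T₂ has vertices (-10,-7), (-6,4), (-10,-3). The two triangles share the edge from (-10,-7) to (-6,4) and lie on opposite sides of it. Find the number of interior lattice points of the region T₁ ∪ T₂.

The union is the simple quadrilateral with vertices (-10,-7), (8,8), (-6,4), (-10,-3) in order.
By the shoelace formula, twice the signed area is |((-10)·8 − 8·(-7)) + (8·4 − (-6)·8) + ((-6)·(-3) − (-10)·4) + ((-10)·(-7) − (-10)·(-3))| = 154, so the area is 77.
Along each edge there are gcd(|Δx|,|Δy|)+1 lattice points, so counting each shared vertex once the boundary has gcd(18,15) + gcd(14,4) + gcd(4,7) + gcd(0,4) = 3+2+1+4 = 10.
By Pick's theorem I = A − B/2 + 1 = 77 − 10/2 + 1 = 73.

73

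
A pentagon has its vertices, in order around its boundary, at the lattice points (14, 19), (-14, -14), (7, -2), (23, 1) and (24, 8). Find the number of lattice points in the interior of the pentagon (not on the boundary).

374

The shoelace formula gives twice the area as |(14·(-14) − (-14)·19) + ((-14)·(-2) − 7·(-14)) + (7·1 − 23·(-2)) + (23·8 − 24·1) + (24·19 − 14·8)| = 753, so the area is 753/2.
Along each edge there are gcd(|Δx|,|Δy|)+1 lattice points, so counting each shared vertex once the boundary has gcd(28,33) + gcd(21,12) + gcd(16,3) + gcd(1,7) + gcd(10,11) = 1+3+1+1+1 = 7.
Pick's theorem gives I = A − B/2 + 1 = 753/2 − 7/2 + 1 = 374.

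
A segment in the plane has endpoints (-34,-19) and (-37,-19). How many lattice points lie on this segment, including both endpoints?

4

The number of lattice points on a segment between lattice points is gcd(|Δx|,|Δy|) + 1 = gcd(3,0) + 1 = 3 + 1 = 4.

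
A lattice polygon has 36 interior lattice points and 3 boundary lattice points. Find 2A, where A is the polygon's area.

73

By Pick's theorem, A = I + B/2 − 1 = 36 + 3/2 − 1 = 73/2.
Hence 2A = 73.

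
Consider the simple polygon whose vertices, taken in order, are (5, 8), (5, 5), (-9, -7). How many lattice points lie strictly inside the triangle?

Using the shoelace formula, 2A = |[5·5 − 5·8] + [5·(-7) − (-9)·5] + [(-9)·8 − 5·(-7)]| = 42, so the area is 21.
Summing gcd(|Δx|,|Δy|) over the edges gives the boundary count: gcd(0,3) + gcd(14,12) + gcd(14,15) = 3+2+1 = 6.
By Pick's theorem A = I + B/2 − 1, so I = 21 − 6/2 + 1 = 19.

19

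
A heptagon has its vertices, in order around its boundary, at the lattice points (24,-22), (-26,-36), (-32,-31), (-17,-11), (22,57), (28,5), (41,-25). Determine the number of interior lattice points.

2683

The shoelace formula gives twice the area as |(24·(-36) − (-26)·(-22)) + ((-26)·(-31) − (-32)·(-36)) + ((-32)·(-11) − (-17)·(-31)) + ((-17)·57 − 22·(-11)) + (22·5 − 28·57) + (28·(-25) − 41·5) + (41·(-22) − 24·(-25))| = 5377, so the area is 2688.5.
Along each edge there are gcd(|Δx|,|Δy|)+1 lattice points, so counting each shared vertex once the boundary has gcd(50,14) + gcd(6,5) + gcd(15,20) + gcd(39,68) + gcd(6,52) + gcd(13,30) + gcd(17,3) = 2+1+5+1+2+1+1 = 13.
Pick's theorem gives I = A − B/2 + 1 = 2688.5 − 13/2 + 1 = 2683.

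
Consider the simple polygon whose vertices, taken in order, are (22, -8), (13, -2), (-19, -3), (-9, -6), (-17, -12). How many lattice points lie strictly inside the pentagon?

By the shoelace formula, twice the signed area is |(22·(-2) − 13·(-8)) + (13·(-3) − (-19)·(-2)) + ((-19)·(-6) − (-9)·(-3)) + ((-9)·(-12) − (-17)·(-6)) + ((-17)·(-8) − 22·(-12))| = 476, so the area is 238.
Along each edge there are gcd(|Δx|,|Δy|)+1 lattice points, so counting each shared vertex once the boundary has gcd(9,6) + gcd(32,1) + gcd(10,3) + gcd(8,6) + gcd(39,4) = 3+1+1+2+1 = 8.
Pick's theorem gives I = A − B/2 + 1 = 238 − 8/2 + 1 = 235.

235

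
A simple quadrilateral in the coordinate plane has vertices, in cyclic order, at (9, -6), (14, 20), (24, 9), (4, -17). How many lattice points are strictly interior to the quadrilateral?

201

Using the shoelace formula, 2A = |(9·20 − 14·(-6)) + (14·9 − 24·20) + (24·(-17) − 4·9) + (4·(-6) − 9·(-17))| = 405, so the area is 405/2.
The number of boundary lattice points is Σ gcd(|Δx|,|Δy|) = gcd(5,26) + gcd(10,11) + gcd(20,26) + gcd(5,11) = 1+1+2+1 = 5.
Pick's theorem gives I = A − B/2 + 1 = 405/2 − 5/2 + 1 = 201.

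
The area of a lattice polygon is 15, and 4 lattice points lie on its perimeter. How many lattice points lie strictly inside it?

Pick's theorem A = I + B/2 − 1 rearranges to I = A − B/2 + 1 = 15 − 4/2 + 1 = 14.

14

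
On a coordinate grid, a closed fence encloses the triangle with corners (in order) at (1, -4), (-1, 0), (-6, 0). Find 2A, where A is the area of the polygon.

The shoelace formula gives twice the area as |[1·0 − (-1)·(-4)] + [(-1)·0 − (-6)·0] + [(-6)·(-4) − 1·0]| = 20, so the area is 10.

20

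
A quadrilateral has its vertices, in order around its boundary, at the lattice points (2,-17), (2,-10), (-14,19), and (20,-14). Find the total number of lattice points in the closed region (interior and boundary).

299

By the shoelace formula, twice the signed area is |(2·(-10) − 2·(-17)) + (2·19 − (-14)·(-10)) + ((-14)·(-14) − 20·19) + (20·(-17) − 2·(-14))| = 584, so the area is 292.
Summing gcd(|Δx|,|Δy|) over the edges gives the boundary count: gcd(0,7) + gcd(16,29) + gcd(34,33) + gcd(18,3) = 7+1+1+3 = 12.
Pick's theorem gives I = A − B/2 + 1 = 292 − 12/2 + 1 = 287, so the closed region contains I + B = 287 + 12 = 299 lattice points.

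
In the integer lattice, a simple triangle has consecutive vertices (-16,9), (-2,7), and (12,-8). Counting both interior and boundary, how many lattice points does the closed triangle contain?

The shoelace formula gives twice the area as |[(-16)·7 − (-2)·9] + [(-2)·(-8) − 12·7] + [12·9 − (-16)·(-8)]| = 182, so the area is 91.
Summing gcd(|Δx|,|Δy|) over the edges gives the boundary count: gcd(14,2) + gcd(14,15) + gcd(28,17) = 2+1+1 = 4.
Pick's theorem gives I = A − B/2 + 1 = 91 − 4/2 + 1 = 90, so the closed region contains I + B = 90 + 4 = 94 lattice points.

94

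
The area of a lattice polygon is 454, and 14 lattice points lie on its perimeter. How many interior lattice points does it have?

Pick's theorem A = I + B/2 − 1 rearranges to I = A − B/2 + 1 = 454 − 14/2 + 1 = 448.

448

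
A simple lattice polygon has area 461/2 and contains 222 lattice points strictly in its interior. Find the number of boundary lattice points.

19

Pick's theorem gives A = I + B/2 − 1, so B = 2(A − I + 1) = 2(461/2 − 222 + 1) = 19.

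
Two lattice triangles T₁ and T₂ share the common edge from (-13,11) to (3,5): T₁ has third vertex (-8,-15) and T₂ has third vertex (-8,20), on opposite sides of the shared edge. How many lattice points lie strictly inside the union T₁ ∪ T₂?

The union is the simple quadrilateral with vertices (-13,11), (-8,-15), (3,5), (-8,20) in order.
Using the shoelace formula, 2A = |[(-13)·(-15) − (-8)·11] + [(-8)·5 − 3·(-15)] + [3·20 − (-8)·5] + [(-8)·11 − (-13)·20]| = 560, so the area is 280.
Summing gcd(|Δx|,|Δy|) over the edges gives the boundary count: gcd(5,26) + gcd(11,20) + gcd(11,15) + gcd(5,9) = 1+1+1+1 = 4.
By Pick's theorem I = A − B/2 + 1 = 280 − 4/2 + 1 = 279.

279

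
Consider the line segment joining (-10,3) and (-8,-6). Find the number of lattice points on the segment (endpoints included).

2

The number of lattice points on a segment between lattice points is gcd(|Δx|,|Δy|) + 1 = gcd(2,9) + 1 = 1 + 1 = 2.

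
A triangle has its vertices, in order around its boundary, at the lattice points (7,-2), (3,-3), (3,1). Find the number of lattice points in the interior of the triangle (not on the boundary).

The shoelace formula gives twice the area as |[7·(-3) − 3·(-2)] + [3·1 − 3·(-3)] + [3·(-2) − 7·1]| = 16, so the area is 8.
The number of boundary lattice points is Σ gcd(|Δx|,|Δy|) = gcd(4,1) + gcd(0,4) + gcd(4,3) = 1+4+1 = 6.
Pick's theorem gives I = A − B/2 + 1 = 8 − 6/2 + 1 = 6.

6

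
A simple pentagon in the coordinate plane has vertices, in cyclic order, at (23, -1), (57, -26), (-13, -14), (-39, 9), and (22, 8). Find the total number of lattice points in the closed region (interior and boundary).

1532

Using the shoelace formula, 2A = |[23·(-26) − 57·(-1)] + [57·(-14) − (-13)·(-26)] + [(-13)·9 − (-39)·(-14)] + [(-39)·8 − 22·9] + [22·(-1) − 23·8]| = 3056, so the area is 1528.
Summing gcd(|Δx|,|Δy|) over the edges gives the boundary count: gcd(34,25) + gcd(70,12) + gcd(26,23) + gcd(61,1) + gcd(1,9) = 1+2+1+1+1 = 6.
Pick's theorem gives I = A − B/2 + 1 = 1528 − 6/2 + 1 = 1526, so the closed region contains I + B = 1526 + 6 = 1532 lattice points.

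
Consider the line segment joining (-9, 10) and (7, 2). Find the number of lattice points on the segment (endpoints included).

The number of lattice points on a segment between lattice points is gcd(|Δx|,|Δy|) + 1 = gcd(16,8) + 1 = 8 + 1 = 9.

9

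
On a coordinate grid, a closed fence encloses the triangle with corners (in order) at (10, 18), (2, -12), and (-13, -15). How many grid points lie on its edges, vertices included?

The number of boundary lattice points is Σ gcd(|Δx|,|Δy|) = gcd(8,30) + gcd(15,3) + gcd(23,33) = 2+3+1 = 6.

6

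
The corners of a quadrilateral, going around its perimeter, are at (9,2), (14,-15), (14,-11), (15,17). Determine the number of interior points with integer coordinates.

83

By the shoelace formula, twice the signed area is |(9·(-15) − 14·2) + (14·(-11) − 14·(-15)) + (14·17 − 15·(-11)) + (15·2 − 9·17)| = 173, so the area is 86.5.
Along each edge there are gcd(|Δx|,|Δy|)+1 lattice points, so counting each shared vertex once the boundary has gcd(5,17) + gcd(0,4) + gcd(1,28) + gcd(6,15) = 1+4+1+3 = 9.
By Pick's theorem A = I + B/2 − 1, so I = 86.5 − 9/2 + 1 = 83.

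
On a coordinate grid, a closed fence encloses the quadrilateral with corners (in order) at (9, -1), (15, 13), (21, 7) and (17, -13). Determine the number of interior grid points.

157

Using the shoelace formula, 2A = |[9·13 − 15·(-1)] + [15·7 − 21·13] + [21·(-13) − 17·7] + [17·(-1) − 9·(-13)]| = 328, so the area is 164.
Summing gcd(|Δx|,|Δy|) over the edges gives the boundary count: gcd(6,14) + gcd(6,6) + gcd(4,20) + gcd(8,12) = 2+6+4+4 = 16.
By Pick's theorem A = I + B/2 − 1, so I = 164 − 16/2 + 1 = 157.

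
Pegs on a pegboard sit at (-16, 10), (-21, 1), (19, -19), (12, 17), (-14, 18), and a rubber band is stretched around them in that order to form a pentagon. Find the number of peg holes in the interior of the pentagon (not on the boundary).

852

Using the shoelace formula, 2A = |[(-16)·1 − (-21)·10] + [(-21)·(-19) − 19·1] + [19·17 − 12·(-19)] + [12·18 − (-14)·17] + [(-14)·10 − (-16)·18]| = 1727, so the area is 863.5.
Summing gcd(|Δx|,|Δy|) over the edges gives the boundary count: gcd(5,9) + gcd(40,20) + gcd(7,36) + gcd(26,1) + gcd(2,8) = 1+20+1+1+2 = 25.
Pick's theorem gives I = A − B/2 + 1 = 863.5 − 25/2 + 1 = 852.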